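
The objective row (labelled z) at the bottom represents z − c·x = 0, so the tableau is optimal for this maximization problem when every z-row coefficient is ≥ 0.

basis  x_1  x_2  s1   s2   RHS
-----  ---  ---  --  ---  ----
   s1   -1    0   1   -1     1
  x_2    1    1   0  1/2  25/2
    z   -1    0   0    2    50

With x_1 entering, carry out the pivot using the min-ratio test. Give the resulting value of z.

Ratio test on column x_1 — row 1: entry -1 ≤ 0; row 2: (25/2)/1 = 25/2. Minimum is 25/2 at row 2 (x_2 leaves); pivot element 1.
Pivot on row 2; the z-row RHS becomes 50 − (-1)·(25/2) = 125/2.

125/2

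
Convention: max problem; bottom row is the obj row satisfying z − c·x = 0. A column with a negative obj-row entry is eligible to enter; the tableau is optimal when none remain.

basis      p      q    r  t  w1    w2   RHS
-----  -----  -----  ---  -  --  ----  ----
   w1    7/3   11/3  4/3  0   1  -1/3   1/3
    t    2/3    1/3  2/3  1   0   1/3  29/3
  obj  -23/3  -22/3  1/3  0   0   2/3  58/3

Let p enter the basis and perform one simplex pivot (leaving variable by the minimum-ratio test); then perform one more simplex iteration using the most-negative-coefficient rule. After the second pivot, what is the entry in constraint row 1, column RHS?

Ratio test on column p — row 1: (1/3)/(7/3) = 1/7; row 2: (29/3)/(2/3) = 29/2. Minimum is 1/7 at row 1 (w1 leaves); pivot element 7/3.
Divide row 1 by 7/3; eliminate column p from the other rows.
Second iteration: most negative obj-row entry is -3/7 in column w2, so w2 enters.
Ratio test on column w2 — row 1: entry -1/7 ≤ 0; row 2: (67/7)/(3/7) = 67/3. Minimum is 67/3 at row 2 (t leaves); pivot element 3/7.
Divide row 2 by 3/7; eliminate column w2 from the other rows.
After both pivots, the entry at constraint row 1, column RHS is 10/3.

10/3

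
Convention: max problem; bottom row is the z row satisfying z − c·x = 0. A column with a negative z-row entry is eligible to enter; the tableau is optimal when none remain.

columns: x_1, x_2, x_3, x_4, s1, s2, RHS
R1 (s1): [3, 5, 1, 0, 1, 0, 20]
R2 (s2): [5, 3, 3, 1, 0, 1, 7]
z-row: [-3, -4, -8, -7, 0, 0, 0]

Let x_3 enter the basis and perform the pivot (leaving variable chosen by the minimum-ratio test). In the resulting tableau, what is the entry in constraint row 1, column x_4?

-1/3

Ratio test on column x_3 — row 1: 20/1 = 20; row 2: 7/3 = 7/3. Minimum is 7/3 at row 2 (s2 leaves); pivot element 3.
Divide row 2 by 3; eliminate column x_3 from the other rows.
Row 1 update in column x_4: 0 − 1·(1/3) = -1/3.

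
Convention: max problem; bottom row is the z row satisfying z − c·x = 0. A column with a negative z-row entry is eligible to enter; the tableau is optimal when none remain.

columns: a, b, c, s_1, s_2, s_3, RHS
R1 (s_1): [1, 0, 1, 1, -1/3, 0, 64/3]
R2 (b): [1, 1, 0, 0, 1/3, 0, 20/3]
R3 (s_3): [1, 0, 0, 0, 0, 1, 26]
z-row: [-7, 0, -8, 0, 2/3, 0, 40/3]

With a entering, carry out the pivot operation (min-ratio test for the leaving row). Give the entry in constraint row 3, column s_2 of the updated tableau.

-1/3

Ratio test on column a — row 1: (64/3)/1 = 64/3; row 2: (20/3)/1 = 20/3; row 3: 26/1 = 26. Minimum is 20/3 at row 2 (b leaves); pivot element 1.
Divide row 2 by 1; eliminate column a from the other rows.
Row 3 update in column s_2: 0 − 1·(1/3) = -1/3.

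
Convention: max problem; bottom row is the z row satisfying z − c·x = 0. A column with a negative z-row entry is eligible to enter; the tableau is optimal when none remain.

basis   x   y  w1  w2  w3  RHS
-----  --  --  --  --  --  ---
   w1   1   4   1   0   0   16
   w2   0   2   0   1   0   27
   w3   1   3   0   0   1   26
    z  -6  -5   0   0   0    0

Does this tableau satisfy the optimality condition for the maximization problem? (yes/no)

no

The z-row has a negative entry -6 in column x, so it is not optimal.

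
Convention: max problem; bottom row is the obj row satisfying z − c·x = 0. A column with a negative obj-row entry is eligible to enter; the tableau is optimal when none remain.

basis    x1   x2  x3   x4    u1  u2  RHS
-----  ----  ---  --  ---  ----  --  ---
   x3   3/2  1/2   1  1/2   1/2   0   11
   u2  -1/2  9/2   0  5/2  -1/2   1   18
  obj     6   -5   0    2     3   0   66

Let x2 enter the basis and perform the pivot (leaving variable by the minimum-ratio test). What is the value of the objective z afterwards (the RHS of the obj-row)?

86

Ratio test on column x2 — row 1: 11/(1/2) = 22; row 2: 18/(9/2) = 4. Minimum is 4 at row 2 (u2 leaves); pivot element 9/2.
Pivot on row 2; the obj-row RHS becomes 66 − (-5)·4 = 86.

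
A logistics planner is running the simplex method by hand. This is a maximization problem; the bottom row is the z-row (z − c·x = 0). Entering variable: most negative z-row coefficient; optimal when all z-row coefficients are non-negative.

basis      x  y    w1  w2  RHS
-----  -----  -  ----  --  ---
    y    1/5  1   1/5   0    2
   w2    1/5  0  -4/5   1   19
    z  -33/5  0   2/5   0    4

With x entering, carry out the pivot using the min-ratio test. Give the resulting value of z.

70

Ratio test on column x — row 1: 2/(1/5) = 10; row 2: 19/(1/5) = 95. Minimum is 10 at row 1 (y leaves); pivot element 1/5.
Pivot on row 1; the z-row RHS becomes 4 − (-33/5)·10 = 70.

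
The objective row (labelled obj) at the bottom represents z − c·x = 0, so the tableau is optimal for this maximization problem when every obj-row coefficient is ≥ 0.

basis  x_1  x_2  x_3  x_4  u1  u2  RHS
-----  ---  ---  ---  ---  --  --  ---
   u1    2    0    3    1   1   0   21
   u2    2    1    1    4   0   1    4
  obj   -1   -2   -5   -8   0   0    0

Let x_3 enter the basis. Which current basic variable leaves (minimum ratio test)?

Column x_3 entries and ratios — u1: 21/3 = 7; u2: 4/1 = 4.
Smallest ratio is 4 in the row of u2, so u2 leaves.

u2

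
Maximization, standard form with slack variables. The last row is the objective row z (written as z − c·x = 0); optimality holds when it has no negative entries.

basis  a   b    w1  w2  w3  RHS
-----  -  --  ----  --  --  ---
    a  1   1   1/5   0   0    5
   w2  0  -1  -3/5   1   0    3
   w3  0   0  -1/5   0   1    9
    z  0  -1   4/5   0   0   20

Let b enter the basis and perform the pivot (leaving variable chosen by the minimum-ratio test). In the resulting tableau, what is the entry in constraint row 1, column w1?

1/5

Ratio test on column b — row 1: 5/1 = 5; row 2: entry -1 ≤ 0; row 3: entry 0 ≤ 0. Minimum is 5 at row 1 (a leaves); pivot element 1.
Divide row 1 by 1; eliminate column b from the other rows.
In the new row 1, the w1 entry is the old entry divided by the pivot: (1/5)/1 = 1/5.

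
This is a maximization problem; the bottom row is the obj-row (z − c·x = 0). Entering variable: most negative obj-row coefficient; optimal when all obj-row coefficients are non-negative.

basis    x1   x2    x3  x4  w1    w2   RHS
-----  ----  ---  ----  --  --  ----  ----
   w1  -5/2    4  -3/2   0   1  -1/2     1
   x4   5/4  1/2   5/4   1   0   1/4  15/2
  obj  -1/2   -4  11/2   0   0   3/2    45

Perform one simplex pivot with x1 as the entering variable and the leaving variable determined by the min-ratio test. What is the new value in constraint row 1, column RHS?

16

Ratio test on column x1 — row 1: entry -5/2 ≤ 0; row 2: (15/2)/(5/4) = 6. Minimum is 6 at row 2 (x4 leaves); pivot element 5/4.
Divide row 2 by 5/4; eliminate column x1 from the other rows.
Row 1 update in column RHS: 1 − (-5/2)·6 = 16.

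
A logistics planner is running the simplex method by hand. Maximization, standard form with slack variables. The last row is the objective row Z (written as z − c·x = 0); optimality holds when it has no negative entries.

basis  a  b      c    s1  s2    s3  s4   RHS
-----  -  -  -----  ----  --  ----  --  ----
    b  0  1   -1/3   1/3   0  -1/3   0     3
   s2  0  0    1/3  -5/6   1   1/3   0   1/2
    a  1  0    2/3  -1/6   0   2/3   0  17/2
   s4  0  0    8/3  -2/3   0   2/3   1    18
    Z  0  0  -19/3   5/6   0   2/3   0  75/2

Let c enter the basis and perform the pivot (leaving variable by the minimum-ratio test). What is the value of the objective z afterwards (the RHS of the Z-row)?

Ratio test on column c — row 1: entry -1/3 ≤ 0; row 2: (1/2)/(1/3) = 3/2; row 3: (17/2)/(2/3) = 51/4; row 4: 18/(8/3) = 27/4. Minimum is 3/2 at row 2 (s2 leaves); pivot element 1/3.
Pivot on row 2; the Z-row RHS becomes 75/2 − (-19/3)·(3/2) = 47.

47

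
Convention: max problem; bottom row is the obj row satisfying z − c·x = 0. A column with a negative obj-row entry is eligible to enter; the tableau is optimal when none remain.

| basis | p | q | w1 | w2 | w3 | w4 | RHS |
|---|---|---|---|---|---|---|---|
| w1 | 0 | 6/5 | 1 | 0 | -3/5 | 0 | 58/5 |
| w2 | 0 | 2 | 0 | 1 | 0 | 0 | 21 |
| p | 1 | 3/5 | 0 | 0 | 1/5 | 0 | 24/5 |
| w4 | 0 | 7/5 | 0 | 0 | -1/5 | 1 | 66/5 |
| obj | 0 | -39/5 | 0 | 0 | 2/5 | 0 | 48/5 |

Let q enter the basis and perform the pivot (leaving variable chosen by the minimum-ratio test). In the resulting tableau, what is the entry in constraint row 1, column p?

Ratio test on column q — row 1: (58/5)/(6/5) = 29/3; row 2: 21/2 = 21/2; row 3: (24/5)/(3/5) = 8; row 4: (66/5)/(7/5) = 66/7. Minimum is 8 at row 3 (p leaves); pivot element 3/5.
Divide row 3 by 3/5; eliminate column q from the other rows.
Row 1 update in column p: 0 − (6/5)·(5/3) = -2.

-2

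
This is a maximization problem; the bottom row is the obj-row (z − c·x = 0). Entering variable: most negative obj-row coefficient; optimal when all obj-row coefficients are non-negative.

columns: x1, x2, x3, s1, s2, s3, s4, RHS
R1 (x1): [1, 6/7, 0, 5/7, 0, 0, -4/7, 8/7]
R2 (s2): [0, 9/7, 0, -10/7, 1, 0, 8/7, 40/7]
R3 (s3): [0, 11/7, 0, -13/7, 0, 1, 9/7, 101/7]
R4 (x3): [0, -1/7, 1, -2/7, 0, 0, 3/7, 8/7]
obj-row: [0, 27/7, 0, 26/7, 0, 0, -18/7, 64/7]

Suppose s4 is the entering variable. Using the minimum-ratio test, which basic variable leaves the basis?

x3

Column s4 entries and ratios — x1: -4/7 ≤ 0, skip; s2: (40/7)/(8/7) = 5; s3: (101/7)/(9/7) = 101/9; x3: (8/7)/(3/7) = 8/3.
Smallest ratio is 8/3 in the row of x3, so x3 leaves.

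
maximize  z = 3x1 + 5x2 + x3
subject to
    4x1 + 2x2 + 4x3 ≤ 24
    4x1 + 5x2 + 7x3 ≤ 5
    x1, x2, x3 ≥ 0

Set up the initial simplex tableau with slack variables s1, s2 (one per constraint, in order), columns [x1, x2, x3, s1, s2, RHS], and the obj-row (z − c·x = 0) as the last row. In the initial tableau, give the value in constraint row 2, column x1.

4

Constraint 2 has coefficient 4 on x1.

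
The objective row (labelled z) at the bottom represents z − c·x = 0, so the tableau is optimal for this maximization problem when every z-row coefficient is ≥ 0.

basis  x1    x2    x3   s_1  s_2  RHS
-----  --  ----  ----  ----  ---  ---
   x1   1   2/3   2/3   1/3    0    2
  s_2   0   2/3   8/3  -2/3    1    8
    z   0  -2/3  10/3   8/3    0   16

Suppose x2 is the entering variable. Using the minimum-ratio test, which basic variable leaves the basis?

x1

Column x2 entries and ratios — x1: 2/(2/3) = 3; s_2: 8/(2/3) = 12.
Smallest ratio is 3 in the row of x1, so x1 leaves.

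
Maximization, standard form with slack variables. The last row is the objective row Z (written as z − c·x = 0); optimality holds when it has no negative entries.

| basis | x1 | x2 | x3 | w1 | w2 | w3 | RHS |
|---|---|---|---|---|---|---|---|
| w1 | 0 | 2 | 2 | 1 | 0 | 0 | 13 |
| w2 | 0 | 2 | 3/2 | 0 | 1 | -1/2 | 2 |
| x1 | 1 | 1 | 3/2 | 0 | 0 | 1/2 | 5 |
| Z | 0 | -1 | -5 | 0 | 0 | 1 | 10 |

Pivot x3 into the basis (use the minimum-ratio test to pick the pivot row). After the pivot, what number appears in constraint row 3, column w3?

1

Ratio test on column x3 — row 1: 13/2 = 13/2; row 2: 2/(3/2) = 4/3; row 3: 5/(3/2) = 10/3. Minimum is 4/3 at row 2 (w2 leaves); pivot element 3/2.
Divide row 2 by 3/2; eliminate column x3 from the other rows.
Row 3 update in column w3: 1/2 − (3/2)·(-1/3) = 1.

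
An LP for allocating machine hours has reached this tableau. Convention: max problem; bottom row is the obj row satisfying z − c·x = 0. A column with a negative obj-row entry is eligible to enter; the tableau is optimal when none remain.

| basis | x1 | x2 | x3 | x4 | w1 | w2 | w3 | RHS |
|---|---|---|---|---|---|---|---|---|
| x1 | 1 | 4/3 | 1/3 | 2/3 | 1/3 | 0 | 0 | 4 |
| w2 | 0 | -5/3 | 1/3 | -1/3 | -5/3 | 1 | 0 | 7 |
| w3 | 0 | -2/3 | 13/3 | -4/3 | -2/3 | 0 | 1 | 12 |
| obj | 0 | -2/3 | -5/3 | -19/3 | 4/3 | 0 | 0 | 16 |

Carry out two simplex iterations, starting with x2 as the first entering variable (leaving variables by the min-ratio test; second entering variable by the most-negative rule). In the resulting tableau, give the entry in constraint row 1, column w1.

1/2

Ratio test on column x2 — row 1: 4/(4/3) = 3; row 2: entry -5/3 ≤ 0; row 3: entry -2/3 ≤ 0. Minimum is 3 at row 1 (x1 leaves); pivot element 4/3.
Divide row 1 by 4/3; eliminate column x2 from the other rows.
Second iteration: most negative obj-row entry is -6 in column x4, so x4 enters.
Ratio test on column x4 — row 1: 3/(1/2) = 6; row 2: 12/(1/2) = 24; row 3: entry -1 ≤ 0. Minimum is 6 at row 1 (x2 leaves); pivot element 1/2.
Divide row 1 by 1/2; eliminate column x4 from the other rows.
After both pivots, the entry at constraint row 1, column w1 is 1/2.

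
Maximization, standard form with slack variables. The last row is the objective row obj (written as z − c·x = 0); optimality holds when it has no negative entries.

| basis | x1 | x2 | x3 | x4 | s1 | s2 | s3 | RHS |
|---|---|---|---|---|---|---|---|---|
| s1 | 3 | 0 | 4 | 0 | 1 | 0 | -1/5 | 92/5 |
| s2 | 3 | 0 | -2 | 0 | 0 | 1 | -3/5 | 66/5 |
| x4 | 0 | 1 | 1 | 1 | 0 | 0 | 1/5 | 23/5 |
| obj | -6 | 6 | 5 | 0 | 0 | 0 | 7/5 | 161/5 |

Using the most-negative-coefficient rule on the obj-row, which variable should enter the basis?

x1

Negative obj-row entries: x1: -6.
The most negative is -6 in column x1, so x1 enters.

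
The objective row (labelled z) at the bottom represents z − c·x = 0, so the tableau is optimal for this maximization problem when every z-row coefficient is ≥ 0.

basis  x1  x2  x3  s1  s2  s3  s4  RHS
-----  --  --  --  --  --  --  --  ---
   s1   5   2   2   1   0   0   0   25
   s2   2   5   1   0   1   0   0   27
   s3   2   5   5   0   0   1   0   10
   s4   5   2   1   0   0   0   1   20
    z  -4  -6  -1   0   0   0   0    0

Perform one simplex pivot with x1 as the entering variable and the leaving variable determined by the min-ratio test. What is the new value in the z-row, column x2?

Ratio test on column x1 — row 1: 25/5 = 5; row 2: 27/2 = 27/2; row 3: 10/2 = 5; row 4: 20/5 = 4. Minimum is 4 at row 4 (s4 leaves); pivot element 5.
Divide row 4 by 5; eliminate column x1 from the other rows.
z-row update in column x2: -6 − (-4)·(2/5) = -22/5.

-22/5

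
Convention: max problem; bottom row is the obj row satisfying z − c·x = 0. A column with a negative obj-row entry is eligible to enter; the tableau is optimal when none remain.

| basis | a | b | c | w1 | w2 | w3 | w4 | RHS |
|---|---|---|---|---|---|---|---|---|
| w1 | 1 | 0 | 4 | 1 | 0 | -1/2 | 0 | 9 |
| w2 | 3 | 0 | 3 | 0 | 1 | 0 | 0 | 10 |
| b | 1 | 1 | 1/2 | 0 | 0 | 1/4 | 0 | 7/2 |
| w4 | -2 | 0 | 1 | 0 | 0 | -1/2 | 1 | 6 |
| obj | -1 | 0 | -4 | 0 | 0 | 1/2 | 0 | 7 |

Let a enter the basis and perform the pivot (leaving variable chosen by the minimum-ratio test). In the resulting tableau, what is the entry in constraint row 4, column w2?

2/3

Ratio test on column a — row 1: 9/1 = 9; row 2: 10/3 = 10/3; row 3: (7/2)/1 = 7/2; row 4: entry -2 ≤ 0. Minimum is 10/3 at row 2 (w2 leaves); pivot element 3.
Divide row 2 by 3; eliminate column a from the other rows.
Row 4 update in column w2: 0 − (-2)·(1/3) = 2/3.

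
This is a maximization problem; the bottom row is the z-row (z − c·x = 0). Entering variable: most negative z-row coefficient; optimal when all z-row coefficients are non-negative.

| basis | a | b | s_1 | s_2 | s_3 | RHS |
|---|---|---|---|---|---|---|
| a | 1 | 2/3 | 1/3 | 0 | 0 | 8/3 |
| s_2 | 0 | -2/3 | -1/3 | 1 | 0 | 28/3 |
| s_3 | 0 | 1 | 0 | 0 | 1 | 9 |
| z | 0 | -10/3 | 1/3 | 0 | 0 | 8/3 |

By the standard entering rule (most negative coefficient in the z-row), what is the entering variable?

Negative z-row entries: b: -10/3.
The most negative is -10/3 in column b, so b enters.

b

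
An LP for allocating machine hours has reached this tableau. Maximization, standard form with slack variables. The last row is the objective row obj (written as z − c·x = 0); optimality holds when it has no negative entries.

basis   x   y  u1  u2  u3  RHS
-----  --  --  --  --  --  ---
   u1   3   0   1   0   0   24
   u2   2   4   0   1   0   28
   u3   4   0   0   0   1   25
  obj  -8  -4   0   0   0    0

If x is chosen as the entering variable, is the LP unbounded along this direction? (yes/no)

Column x has positive entries in row(s) 1, 2, 3, so the ratio test bounds it — not unbounded.

no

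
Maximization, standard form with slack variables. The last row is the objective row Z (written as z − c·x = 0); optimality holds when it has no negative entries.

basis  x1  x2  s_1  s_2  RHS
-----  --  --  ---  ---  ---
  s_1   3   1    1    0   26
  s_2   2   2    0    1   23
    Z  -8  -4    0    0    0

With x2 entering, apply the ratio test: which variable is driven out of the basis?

s_2

Column x2 entries and ratios — s_1: 26/1 = 26; s_2: 23/2 = 23/2.
Smallest ratio is 23/2 in the row of s_2, so s_2 leaves.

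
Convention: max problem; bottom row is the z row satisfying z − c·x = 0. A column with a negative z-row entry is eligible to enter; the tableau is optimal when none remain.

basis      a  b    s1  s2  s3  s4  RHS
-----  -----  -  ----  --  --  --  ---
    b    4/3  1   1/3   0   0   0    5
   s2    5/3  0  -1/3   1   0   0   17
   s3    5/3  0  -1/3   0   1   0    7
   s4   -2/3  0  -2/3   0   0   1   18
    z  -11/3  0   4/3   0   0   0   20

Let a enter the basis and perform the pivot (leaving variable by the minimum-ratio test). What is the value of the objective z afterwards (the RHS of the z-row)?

Ratio test on column a — row 1: 5/(4/3) = 15/4; row 2: 17/(5/3) = 51/5; row 3: 7/(5/3) = 21/5; row 4: entry -2/3 ≤ 0. Minimum is 15/4 at row 1 (b leaves); pivot element 4/3.
Pivot on row 1; the z-row RHS becomes 20 − (-11/3)·(15/4) = 135/4.

135/4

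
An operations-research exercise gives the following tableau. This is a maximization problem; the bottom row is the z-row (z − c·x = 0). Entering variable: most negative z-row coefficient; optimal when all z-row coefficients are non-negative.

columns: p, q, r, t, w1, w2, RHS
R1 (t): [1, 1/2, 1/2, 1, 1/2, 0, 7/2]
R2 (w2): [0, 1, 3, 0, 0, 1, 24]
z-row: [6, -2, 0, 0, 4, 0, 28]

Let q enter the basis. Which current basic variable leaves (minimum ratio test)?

Column q entries and ratios — t: (7/2)/(1/2) = 7; w2: 24/1 = 24.
Smallest ratio is 7 in the row of t, so t leaves.

t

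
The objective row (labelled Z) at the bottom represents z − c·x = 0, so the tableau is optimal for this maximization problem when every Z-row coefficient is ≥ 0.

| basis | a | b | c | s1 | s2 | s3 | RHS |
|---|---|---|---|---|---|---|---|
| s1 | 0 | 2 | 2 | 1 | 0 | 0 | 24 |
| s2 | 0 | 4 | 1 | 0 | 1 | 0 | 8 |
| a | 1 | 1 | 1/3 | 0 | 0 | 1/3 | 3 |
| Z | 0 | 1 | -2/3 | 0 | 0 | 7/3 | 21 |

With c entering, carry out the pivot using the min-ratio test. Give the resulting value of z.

Ratio test on column c — row 1: 24/2 = 12; row 2: 8/1 = 8; row 3: 3/(1/3) = 9. Minimum is 8 at row 2 (s2 leaves); pivot element 1.
Pivot on row 2; the Z-row RHS becomes 21 − (-2/3)·8 = 79/3.

79/3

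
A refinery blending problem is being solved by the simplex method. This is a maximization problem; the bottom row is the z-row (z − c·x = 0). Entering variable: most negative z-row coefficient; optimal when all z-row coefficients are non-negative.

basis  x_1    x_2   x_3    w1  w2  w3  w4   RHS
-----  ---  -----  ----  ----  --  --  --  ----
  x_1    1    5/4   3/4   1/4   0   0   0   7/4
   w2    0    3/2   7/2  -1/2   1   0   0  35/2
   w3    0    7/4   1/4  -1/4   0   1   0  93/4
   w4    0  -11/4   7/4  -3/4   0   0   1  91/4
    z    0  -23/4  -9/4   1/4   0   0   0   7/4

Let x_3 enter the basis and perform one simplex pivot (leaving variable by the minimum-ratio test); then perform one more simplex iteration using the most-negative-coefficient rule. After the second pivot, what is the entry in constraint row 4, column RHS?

133/5

Ratio test on column x_3 — row 1: (7/4)/(3/4) = 7/3; row 2: (35/2)/(7/2) = 5; row 3: (93/4)/(1/4) = 93; row 4: (91/4)/(7/4) = 13. Minimum is 7/3 at row 1 (x_1 leaves); pivot element 3/4.
Divide row 1 by 3/4; eliminate column x_3 from the other rows.
Second iteration: most negative z-row entry is -2 in column x_2, so x_2 enters.
Ratio test on column x_2 — row 1: (7/3)/(5/3) = 7/5; row 2: entry -13/3 ≤ 0; row 3: (68/3)/(4/3) = 17; row 4: entry -17/3 ≤ 0. Minimum is 7/5 at row 1 (x_3 leaves); pivot element 5/3.
Divide row 1 by 5/3; eliminate column x_2 from the other rows.
After both pivots, the entry at constraint row 4, column RHS is 133/5.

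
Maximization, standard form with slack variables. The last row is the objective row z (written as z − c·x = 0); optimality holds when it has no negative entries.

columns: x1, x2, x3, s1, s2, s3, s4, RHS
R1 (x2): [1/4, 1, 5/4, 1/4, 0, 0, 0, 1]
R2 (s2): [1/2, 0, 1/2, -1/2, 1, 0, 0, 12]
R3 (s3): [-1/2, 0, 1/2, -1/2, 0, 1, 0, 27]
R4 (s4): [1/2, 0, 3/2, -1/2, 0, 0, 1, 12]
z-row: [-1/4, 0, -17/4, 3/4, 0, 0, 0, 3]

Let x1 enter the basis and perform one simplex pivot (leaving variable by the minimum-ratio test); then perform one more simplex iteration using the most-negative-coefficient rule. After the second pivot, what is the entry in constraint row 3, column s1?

Ratio test on column x1 — row 1: 1/(1/4) = 4; row 2: 12/(1/2) = 24; row 3: entry -1/2 ≤ 0; row 4: 12/(1/2) = 24. Minimum is 4 at row 1 (x2 leaves); pivot element 1/4.
Divide row 1 by 1/4; eliminate column x1 from the other rows.
Second iteration: most negative z-row entry is -3 in column x3, so x3 enters.
Ratio test on column x3 — row 1: 4/5 = 4/5; row 2: entry -2 ≤ 0; row 3: 29/3 = 29/3; row 4: entry -1 ≤ 0. Minimum is 4/5 at row 1 (x1 leaves); pivot element 5.
Divide row 1 by 5; eliminate column x3 from the other rows.
After both pivots, the entry at constraint row 3, column s1 is -3/5.

-3/5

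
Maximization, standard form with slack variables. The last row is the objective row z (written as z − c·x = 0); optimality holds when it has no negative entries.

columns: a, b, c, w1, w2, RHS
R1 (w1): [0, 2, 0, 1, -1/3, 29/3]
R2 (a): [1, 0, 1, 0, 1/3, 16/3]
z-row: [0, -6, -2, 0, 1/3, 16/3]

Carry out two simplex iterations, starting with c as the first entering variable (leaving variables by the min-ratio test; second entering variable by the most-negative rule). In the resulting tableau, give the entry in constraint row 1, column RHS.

Ratio test on column c — row 1: entry 0 ≤ 0; row 2: (16/3)/1 = 16/3. Minimum is 16/3 at row 2 (a leaves); pivot element 1.
Divide row 2 by 1; eliminate column c from the other rows.
Second iteration: most negative z-row entry is -6 in column b, so b enters.
Ratio test on column b — row 1: (29/3)/2 = 29/6; row 2: entry 0 ≤ 0. Minimum is 29/6 at row 1 (w1 leaves); pivot element 2.
Divide row 1 by 2; eliminate column b from the other rows.
After both pivots, the entry at constraint row 1, column RHS is 29/6.

29/6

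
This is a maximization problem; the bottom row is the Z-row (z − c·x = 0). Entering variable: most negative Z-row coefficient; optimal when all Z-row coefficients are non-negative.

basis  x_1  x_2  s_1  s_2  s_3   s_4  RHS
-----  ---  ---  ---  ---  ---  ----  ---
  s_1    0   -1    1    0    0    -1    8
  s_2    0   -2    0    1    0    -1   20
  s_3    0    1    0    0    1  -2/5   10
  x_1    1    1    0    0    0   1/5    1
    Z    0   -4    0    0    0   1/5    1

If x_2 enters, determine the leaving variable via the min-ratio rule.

x_1

Column x_2 entries and ratios — s_1: -1 ≤ 0, skip; s_2: -2 ≤ 0, skip; s_3: 10/1 = 10; x_1: 1/1 = 1.
Smallest ratio is 1 in the row of x_1, so x_1 leaves.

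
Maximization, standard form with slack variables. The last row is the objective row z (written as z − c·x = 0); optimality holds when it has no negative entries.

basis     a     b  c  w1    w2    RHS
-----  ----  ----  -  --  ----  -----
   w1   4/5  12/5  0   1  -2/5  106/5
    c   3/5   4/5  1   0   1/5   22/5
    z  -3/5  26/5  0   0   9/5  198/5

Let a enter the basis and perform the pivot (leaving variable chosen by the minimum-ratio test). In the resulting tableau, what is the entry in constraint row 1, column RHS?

46/3

Ratio test on column a — row 1: (106/5)/(4/5) = 53/2; row 2: (22/5)/(3/5) = 22/3. Minimum is 22/3 at row 2 (c leaves); pivot element 3/5.
Divide row 2 by 3/5; eliminate column a from the other rows.
Row 1 update in column RHS: 106/5 − (4/5)·(22/3) = 46/3.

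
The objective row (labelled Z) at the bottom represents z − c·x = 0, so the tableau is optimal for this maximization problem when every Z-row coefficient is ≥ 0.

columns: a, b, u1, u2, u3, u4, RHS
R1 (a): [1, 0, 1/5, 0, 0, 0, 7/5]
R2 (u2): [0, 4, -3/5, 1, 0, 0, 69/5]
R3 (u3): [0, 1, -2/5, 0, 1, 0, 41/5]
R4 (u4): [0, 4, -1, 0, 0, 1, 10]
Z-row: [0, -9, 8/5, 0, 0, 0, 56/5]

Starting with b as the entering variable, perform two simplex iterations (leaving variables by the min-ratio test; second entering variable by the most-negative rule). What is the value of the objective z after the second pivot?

Ratio test on column b — row 1: entry 0 ≤ 0; row 2: (69/5)/4 = 69/20; row 3: (41/5)/1 = 41/5; row 4: 10/4 = 5/2. Minimum is 5/2 at row 4 (u4 leaves); pivot element 4.
Pivot on row 4; the Z-row RHS becomes 56/5 − (-9)·(5/2) = 337/10.
Next entering variable (most negative Z-row entry -13/20): u1.
Ratio test on column u1 — row 1: (7/5)/(1/5) = 7; row 2: (19/5)/(2/5) = 19/2; row 3: entry -3/20 ≤ 0; row 4: entry -1/4 ≤ 0. Minimum is 7 at row 1 (a leaves); pivot element 1/5.
After the second pivot the Z-row RHS is 337/10 − (-13/20)·7 = 153/4.

153/4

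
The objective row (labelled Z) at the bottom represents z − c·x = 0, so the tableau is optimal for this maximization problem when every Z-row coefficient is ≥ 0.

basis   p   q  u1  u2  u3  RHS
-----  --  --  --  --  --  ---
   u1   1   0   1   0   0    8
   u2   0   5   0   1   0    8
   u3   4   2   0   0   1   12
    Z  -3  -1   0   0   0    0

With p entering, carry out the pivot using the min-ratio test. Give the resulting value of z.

9

Ratio test on column p — row 1: 8/1 = 8; row 2: entry 0 ≤ 0; row 3: 12/4 = 3. Minimum is 3 at row 3 (u3 leaves); pivot element 4.
Pivot on row 3; the Z-row RHS becomes 0 − (-3)·3 = 9.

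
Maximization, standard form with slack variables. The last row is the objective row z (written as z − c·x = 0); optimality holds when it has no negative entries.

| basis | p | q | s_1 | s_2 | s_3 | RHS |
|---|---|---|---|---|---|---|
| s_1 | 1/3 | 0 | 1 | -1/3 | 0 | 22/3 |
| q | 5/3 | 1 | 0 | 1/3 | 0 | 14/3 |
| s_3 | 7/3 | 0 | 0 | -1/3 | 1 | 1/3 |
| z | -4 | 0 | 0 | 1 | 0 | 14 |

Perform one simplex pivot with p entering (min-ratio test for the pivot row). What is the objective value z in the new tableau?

Ratio test on column p — row 1: (22/3)/(1/3) = 22; row 2: (14/3)/(5/3) = 14/5; row 3: (1/3)/(7/3) = 1/7. Minimum is 1/7 at row 3 (s_3 leaves); pivot element 7/3.
Pivot on row 3; the z-row RHS becomes 14 − (-4)·(1/7) = 102/7.

102/7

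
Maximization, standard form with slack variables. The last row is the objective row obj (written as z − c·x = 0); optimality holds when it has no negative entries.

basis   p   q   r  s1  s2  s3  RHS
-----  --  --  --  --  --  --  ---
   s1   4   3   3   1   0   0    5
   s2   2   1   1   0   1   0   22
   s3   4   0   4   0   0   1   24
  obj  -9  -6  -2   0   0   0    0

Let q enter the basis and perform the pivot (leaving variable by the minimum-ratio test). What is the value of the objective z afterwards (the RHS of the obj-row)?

10

Ratio test on column q — row 1: 5/3 = 5/3; row 2: 22/1 = 22; row 3: entry 0 ≤ 0. Minimum is 5/3 at row 1 (s1 leaves); pivot element 3.
Pivot on row 1; the obj-row RHS becomes 0 − (-6)·(5/3) = 10.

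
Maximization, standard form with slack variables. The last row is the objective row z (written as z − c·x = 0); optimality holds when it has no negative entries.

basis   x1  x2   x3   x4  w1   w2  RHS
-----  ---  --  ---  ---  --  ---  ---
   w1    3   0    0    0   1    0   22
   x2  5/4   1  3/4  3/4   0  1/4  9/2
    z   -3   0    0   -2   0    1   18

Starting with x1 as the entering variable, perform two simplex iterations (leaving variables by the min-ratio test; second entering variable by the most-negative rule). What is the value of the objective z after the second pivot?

30

Ratio test on column x1 — row 1: 22/3 = 22/3; row 2: (9/2)/(5/4) = 18/5. Minimum is 18/5 at row 2 (x2 leaves); pivot element 5/4.
Pivot on row 2; the z-row RHS becomes 18 − (-3)·(18/5) = 144/5.
Next entering variable (most negative z-row entry -1/5): x4.
Ratio test on column x4 — row 1: entry -9/5 ≤ 0; row 2: (18/5)/(3/5) = 6. Minimum is 6 at row 2 (x1 leaves); pivot element 3/5.
After the second pivot the z-row RHS is 144/5 − (-1/5)·6 = 30.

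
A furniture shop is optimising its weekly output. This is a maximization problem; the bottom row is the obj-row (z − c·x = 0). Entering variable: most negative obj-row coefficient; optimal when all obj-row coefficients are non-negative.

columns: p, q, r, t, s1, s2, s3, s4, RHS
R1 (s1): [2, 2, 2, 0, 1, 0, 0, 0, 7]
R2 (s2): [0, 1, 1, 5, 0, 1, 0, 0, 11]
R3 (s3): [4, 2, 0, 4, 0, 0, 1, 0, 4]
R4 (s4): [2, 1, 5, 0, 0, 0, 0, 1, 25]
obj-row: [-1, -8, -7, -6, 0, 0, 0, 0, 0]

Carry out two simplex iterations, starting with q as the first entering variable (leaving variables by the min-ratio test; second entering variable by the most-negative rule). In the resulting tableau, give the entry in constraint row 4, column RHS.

Ratio test on column q — row 1: 7/2 = 7/2; row 2: 11/1 = 11; row 3: 4/2 = 2; row 4: 25/1 = 25. Minimum is 2 at row 3 (s3 leaves); pivot element 2.
Divide row 3 by 2; eliminate column q from the other rows.
Second iteration: most negative obj-row entry is -7 in column r, so r enters.
Ratio test on column r — row 1: 3/2 = 3/2; row 2: 9/1 = 9; row 3: entry 0 ≤ 0; row 4: 23/5 = 23/5. Minimum is 3/2 at row 1 (s1 leaves); pivot element 2.
Divide row 1 by 2; eliminate column r from the other rows.
After both pivots, the entry at constraint row 4, column RHS is 31/2.

31/2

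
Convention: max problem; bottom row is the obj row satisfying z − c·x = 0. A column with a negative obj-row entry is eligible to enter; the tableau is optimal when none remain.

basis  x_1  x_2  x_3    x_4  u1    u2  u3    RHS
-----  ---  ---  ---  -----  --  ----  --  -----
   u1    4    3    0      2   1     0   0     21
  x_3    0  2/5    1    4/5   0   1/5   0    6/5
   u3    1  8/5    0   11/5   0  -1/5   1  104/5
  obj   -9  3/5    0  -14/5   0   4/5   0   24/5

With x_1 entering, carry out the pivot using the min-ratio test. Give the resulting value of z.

1041/20

Ratio test on column x_1 — row 1: 21/4 = 21/4; row 2: entry 0 ≤ 0; row 3: (104/5)/1 = 104/5. Minimum is 21/4 at row 1 (u1 leaves); pivot element 4.
Pivot on row 1; the obj-row RHS becomes 24/5 − (-9)·(21/4) = 1041/20.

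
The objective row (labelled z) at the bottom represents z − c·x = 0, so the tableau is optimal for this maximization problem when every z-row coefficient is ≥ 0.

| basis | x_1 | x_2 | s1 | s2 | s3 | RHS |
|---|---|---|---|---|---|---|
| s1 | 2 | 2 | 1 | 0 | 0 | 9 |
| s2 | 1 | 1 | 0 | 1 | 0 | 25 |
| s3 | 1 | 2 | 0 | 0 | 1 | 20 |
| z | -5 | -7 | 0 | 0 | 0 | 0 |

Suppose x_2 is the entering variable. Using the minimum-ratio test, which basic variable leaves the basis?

s1

Column x_2 entries and ratios — s1: 9/2 = 9/2; s2: 25/1 = 25; s3: 20/2 = 10.
Smallest ratio is 9/2 in the row of s1, so s1 leaves.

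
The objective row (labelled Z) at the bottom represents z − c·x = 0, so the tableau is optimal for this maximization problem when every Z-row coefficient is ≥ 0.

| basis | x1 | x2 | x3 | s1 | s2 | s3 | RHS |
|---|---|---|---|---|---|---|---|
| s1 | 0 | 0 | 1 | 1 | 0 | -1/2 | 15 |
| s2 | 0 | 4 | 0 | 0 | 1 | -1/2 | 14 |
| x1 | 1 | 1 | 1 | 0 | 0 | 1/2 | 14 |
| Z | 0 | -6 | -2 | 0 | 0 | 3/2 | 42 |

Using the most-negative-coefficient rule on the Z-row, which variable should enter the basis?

x2

Negative Z-row entries: x2: -6, x3: -2.
The most negative is -6 in column x2, so x2 enters.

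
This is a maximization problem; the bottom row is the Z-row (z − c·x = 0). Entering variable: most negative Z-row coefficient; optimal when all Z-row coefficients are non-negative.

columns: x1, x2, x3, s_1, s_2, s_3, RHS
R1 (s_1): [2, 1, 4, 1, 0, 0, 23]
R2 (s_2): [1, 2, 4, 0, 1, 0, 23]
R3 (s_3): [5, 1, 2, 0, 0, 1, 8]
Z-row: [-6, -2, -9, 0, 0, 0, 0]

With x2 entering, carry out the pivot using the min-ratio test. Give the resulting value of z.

Ratio test on column x2 — row 1: 23/1 = 23; row 2: 23/2 = 23/2; row 3: 8/1 = 8. Minimum is 8 at row 3 (s_3 leaves); pivot element 1.
Pivot on row 3; the Z-row RHS becomes 0 − (-2)·8 = 16.

16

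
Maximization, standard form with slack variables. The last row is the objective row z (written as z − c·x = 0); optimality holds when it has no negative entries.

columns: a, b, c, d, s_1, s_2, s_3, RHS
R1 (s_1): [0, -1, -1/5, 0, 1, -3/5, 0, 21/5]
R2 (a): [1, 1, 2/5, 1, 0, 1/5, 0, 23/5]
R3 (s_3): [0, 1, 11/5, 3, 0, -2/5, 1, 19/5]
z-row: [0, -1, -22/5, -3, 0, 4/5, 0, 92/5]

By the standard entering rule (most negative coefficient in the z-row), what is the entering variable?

c

Negative z-row entries: b: -1, c: -22/5, d: -3.
The most negative is -22/5 in column c, so c enters.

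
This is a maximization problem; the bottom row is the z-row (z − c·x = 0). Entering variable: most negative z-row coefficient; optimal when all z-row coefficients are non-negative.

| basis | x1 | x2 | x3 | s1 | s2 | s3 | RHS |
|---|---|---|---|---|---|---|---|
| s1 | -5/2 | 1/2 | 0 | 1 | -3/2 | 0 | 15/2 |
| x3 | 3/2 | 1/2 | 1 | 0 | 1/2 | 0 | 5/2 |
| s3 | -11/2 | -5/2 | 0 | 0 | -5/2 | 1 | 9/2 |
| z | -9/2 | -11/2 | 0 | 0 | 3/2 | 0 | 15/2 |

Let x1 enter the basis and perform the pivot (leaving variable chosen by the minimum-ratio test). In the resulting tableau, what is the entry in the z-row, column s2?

3

Ratio test on column x1 — row 1: entry -5/2 ≤ 0; row 2: (5/2)/(3/2) = 5/3; row 3: entry -11/2 ≤ 0. Minimum is 5/3 at row 2 (x3 leaves); pivot element 3/2.
Divide row 2 by 3/2; eliminate column x1 from the other rows.
z-row update in column s2: 3/2 − (-9/2)·(1/3) = 3.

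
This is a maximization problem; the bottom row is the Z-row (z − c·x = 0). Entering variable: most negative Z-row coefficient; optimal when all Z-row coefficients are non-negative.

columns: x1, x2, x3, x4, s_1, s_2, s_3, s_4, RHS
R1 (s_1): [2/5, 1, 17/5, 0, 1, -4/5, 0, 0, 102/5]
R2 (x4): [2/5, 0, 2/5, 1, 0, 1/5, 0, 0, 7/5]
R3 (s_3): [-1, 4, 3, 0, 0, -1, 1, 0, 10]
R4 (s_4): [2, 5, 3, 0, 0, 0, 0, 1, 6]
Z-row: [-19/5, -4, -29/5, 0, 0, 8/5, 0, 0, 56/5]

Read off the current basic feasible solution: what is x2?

0

x2 is not in the basis, so in the current basic feasible solution x2 = 0.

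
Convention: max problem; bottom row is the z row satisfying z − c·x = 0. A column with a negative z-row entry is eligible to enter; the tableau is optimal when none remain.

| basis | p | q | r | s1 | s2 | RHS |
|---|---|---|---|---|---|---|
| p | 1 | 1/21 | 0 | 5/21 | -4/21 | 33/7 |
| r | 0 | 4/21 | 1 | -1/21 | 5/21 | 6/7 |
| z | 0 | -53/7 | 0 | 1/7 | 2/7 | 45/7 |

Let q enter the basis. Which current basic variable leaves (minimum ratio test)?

Column q entries and ratios — p: (33/7)/(1/21) = 99; r: (6/7)/(4/21) = 9/2.
Smallest ratio is 9/2 in the row of r, so r leaves.

r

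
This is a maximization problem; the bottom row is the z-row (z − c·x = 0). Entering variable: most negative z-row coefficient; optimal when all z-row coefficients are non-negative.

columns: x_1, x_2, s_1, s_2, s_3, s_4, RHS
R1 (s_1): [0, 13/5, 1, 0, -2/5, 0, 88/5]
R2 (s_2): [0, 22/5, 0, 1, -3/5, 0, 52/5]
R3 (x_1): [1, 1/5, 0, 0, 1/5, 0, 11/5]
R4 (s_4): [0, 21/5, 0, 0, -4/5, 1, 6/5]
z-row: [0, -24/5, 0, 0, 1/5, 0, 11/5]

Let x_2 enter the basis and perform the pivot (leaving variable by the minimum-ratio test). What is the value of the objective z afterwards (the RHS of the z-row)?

25/7

Ratio test on column x_2 — row 1: (88/5)/(13/5) = 88/13; row 2: (52/5)/(22/5) = 26/11; row 3: (11/5)/(1/5) = 11; row 4: (6/5)/(21/5) = 2/7. Minimum is 2/7 at row 4 (s_4 leaves); pivot element 21/5.
Pivot on row 4; the z-row RHS becomes 11/5 − (-24/5)·(2/7) = 25/7.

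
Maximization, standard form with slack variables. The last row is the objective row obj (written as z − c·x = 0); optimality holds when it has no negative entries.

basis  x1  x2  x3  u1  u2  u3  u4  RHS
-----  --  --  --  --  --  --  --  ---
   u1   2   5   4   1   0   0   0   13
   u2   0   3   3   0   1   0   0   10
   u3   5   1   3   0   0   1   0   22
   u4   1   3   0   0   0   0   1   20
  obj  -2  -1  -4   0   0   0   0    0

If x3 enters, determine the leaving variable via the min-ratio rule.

Column x3 entries and ratios — u1: 13/4 = 13/4; u2: 10/3 = 10/3; u3: 22/3 = 22/3; u4: 0 ≤ 0, skip.
Smallest ratio is 13/4 in the row of u1, so u1 leaves.

u1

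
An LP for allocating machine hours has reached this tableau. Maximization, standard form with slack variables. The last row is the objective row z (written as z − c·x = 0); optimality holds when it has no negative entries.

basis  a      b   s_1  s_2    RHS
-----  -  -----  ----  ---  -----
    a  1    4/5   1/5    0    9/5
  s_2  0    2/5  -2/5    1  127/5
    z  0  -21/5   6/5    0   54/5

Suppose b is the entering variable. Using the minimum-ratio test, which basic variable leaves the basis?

a

Column b entries and ratios — a: (9/5)/(4/5) = 9/4; s_2: (127/5)/(2/5) = 127/2.
Smallest ratio is 9/4 in the row of a, so a leaves.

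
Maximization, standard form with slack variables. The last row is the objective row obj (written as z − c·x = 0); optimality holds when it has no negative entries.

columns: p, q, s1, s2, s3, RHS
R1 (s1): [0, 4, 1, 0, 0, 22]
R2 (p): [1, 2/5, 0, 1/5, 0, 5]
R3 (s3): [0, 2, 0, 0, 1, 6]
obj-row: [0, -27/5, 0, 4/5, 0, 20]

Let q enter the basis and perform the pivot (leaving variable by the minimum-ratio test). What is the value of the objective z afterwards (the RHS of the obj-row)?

181/5

Ratio test on column q — row 1: 22/4 = 11/2; row 2: 5/(2/5) = 25/2; row 3: 6/2 = 3. Minimum is 3 at row 3 (s3 leaves); pivot element 2.
Pivot on row 3; the obj-row RHS becomes 20 − (-27/5)·3 = 181/5.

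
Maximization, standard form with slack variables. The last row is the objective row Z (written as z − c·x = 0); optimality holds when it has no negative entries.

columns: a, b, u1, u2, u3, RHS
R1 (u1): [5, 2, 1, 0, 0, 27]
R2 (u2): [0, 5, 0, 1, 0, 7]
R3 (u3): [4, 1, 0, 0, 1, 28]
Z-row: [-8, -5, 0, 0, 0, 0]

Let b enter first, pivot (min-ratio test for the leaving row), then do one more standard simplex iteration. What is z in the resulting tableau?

1143/25

Ratio test on column b — row 1: 27/2 = 27/2; row 2: 7/5 = 7/5; row 3: 28/1 = 28. Minimum is 7/5 at row 2 (u2 leaves); pivot element 5.
Pivot on row 2; the Z-row RHS becomes 0 − (-5)·(7/5) = 7.
Next entering variable (most negative Z-row entry -8): a.
Ratio test on column a — row 1: (121/5)/5 = 121/25; row 2: entry 0 ≤ 0; row 3: (133/5)/4 = 133/20. Minimum is 121/25 at row 1 (u1 leaves); pivot element 5.
After the second pivot the Z-row RHS is 7 − (-8)·(121/25) = 1143/25.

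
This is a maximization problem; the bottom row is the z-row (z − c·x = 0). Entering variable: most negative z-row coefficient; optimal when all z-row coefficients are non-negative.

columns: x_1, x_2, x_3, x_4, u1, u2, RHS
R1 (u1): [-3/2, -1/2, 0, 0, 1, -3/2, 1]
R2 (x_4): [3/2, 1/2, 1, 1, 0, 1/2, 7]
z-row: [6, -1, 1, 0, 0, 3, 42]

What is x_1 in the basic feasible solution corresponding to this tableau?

x_1 is not in the basis, so in the current basic feasible solution x_1 = 0.

0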